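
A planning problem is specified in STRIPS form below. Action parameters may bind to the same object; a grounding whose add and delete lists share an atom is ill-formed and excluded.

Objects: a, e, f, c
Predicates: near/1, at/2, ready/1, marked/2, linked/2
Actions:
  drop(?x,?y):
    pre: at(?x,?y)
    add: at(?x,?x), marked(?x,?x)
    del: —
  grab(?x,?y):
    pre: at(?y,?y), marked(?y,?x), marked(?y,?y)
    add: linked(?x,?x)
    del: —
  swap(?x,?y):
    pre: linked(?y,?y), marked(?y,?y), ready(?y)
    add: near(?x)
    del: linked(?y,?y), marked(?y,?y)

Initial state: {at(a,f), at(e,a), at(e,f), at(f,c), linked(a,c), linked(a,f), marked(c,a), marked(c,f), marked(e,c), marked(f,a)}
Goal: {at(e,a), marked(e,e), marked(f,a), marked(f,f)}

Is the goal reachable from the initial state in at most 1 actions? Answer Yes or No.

1. drop(e,a)  →  {at(a,f), at(e,a), at(e,e), at(e,f), at(f,c), linked(a,c), linked(a,f), marked(c,a), marked(c,f), marked(e,c), marked(e,e), marked(f,a)}
2. drop(f,c)  →  {at(a,f), at(e,a), at(e,e), at(e,f), at(f,c), at(f,f), linked(a,c), linked(a,f), marked(c,a), marked(c,f), marked(e,c), marked(e,e), marked(f,a), marked(f,f)}
optimal plan length = 2; 2 > 1

No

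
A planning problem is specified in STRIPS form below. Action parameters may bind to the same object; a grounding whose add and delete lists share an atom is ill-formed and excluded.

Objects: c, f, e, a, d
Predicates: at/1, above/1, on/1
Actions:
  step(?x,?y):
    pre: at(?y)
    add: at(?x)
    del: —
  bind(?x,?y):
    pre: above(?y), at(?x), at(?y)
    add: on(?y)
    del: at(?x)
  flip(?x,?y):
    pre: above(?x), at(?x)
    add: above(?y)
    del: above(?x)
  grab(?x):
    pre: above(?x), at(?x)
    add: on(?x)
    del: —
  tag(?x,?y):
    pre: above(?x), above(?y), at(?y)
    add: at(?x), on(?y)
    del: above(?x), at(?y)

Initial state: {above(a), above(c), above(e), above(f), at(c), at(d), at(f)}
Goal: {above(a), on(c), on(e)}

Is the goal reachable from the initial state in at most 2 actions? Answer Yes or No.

No

1. step(e,c)  →  {above(a), above(c), above(e), above(f), at(c), at(d), at(e), at(f)}
2. bind(c,c)  →  {above(a), above(c), above(e), above(f), at(d), at(e), at(f), on(c)}
3. bind(f,e)  →  {above(a), above(c), above(e), above(f), at(d), at(e), on(c), on(e)}
optimal plan length = 3; 3 > 2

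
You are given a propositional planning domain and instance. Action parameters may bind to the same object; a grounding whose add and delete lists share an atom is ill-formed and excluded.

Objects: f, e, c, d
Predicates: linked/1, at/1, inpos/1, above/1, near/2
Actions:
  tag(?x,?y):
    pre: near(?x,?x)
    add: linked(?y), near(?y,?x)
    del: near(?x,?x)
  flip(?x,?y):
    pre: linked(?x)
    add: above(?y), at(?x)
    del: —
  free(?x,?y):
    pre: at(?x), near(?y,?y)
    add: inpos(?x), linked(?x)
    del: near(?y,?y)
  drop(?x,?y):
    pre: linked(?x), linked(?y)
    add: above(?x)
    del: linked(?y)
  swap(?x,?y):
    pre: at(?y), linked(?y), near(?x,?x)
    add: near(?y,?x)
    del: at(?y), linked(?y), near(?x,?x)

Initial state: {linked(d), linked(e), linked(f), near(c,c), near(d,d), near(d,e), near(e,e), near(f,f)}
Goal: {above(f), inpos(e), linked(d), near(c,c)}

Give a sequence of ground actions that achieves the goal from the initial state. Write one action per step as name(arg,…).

flip(e,f); free(e,f)

1. flip(e,f)  →  {above(f), at(e), linked(d), linked(e), linked(f), near(c,c), near(d,d), near(d,e), near(e,e), near(f,f)}
2. free(e,f)  →  {above(f), at(e), inpos(e), linked(d), linked(e), linked(f), near(c,c), near(d,d), near(d,e), near(e,e)}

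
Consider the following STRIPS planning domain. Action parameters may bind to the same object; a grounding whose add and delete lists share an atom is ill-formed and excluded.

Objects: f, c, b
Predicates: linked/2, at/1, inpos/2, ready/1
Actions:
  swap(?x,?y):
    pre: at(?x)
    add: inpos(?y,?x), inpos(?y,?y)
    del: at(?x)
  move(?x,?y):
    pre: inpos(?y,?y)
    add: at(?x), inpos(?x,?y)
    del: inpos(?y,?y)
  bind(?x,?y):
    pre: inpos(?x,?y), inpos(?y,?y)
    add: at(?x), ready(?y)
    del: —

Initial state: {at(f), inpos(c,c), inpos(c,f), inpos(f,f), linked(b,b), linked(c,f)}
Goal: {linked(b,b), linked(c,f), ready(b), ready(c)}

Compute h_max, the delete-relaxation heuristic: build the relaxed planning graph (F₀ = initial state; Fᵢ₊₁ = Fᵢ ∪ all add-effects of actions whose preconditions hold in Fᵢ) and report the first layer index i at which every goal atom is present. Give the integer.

F0 = init (6 atoms)
F1 = F0 ∪ {at(b), at(c), inpos(b,b), inpos(b,c), inpos(b,f), inpos(f,c), ready(c), ready(f)}  (14 atoms)
F2 = F1 ∪ {inpos(c,b), inpos(f,b), ready(b)}  (17 atoms)
goal ⊆ F2  ⇒  h_max = 2

2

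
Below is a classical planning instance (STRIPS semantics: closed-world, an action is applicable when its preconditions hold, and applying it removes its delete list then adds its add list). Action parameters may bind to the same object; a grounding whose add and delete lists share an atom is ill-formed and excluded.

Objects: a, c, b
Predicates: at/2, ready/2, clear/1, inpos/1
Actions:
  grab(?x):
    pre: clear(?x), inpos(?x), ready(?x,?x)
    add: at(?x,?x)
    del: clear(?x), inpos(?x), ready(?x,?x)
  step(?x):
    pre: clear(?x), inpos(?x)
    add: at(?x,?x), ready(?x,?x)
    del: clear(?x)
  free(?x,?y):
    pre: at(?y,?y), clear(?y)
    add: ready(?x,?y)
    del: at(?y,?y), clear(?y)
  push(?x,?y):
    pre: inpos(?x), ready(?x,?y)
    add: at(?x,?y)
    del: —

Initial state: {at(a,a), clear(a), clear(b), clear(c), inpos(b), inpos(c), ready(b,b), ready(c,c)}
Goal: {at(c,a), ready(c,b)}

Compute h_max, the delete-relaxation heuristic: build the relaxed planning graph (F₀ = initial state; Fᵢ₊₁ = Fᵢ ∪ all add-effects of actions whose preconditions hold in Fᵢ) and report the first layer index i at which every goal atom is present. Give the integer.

F0 = init (8 atoms)
F1 = F0 ∪ {at(b,b), at(c,c), ready(a,a), ready(b,a), ready(c,a)}  (13 atoms)
F2 = F1 ∪ {at(b,a), at(c,a), ready(a,b), ready(a,c), ready(b,c), ready(c,b)}  (19 atoms)
goal ⊆ F2  ⇒  h_max = 2

2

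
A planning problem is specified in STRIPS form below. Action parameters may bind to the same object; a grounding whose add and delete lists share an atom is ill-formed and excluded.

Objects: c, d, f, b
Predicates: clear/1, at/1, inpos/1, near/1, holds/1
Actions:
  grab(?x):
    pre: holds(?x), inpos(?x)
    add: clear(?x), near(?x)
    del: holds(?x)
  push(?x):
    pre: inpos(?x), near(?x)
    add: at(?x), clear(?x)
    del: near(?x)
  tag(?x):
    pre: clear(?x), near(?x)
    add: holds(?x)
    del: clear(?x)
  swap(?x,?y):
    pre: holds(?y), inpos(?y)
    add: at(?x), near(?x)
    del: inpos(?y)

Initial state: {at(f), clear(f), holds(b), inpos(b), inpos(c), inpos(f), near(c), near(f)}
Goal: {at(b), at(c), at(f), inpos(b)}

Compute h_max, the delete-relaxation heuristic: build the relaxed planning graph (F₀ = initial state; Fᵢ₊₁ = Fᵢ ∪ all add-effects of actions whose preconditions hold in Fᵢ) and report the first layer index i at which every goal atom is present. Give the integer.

F0 = init (8 atoms)
F1 = F0 ∪ {at(b), at(c), at(d), clear(b), clear(c), holds(f), near(b), near(d)}  (16 atoms)
goal ⊆ F1  ⇒  h_max = 1

1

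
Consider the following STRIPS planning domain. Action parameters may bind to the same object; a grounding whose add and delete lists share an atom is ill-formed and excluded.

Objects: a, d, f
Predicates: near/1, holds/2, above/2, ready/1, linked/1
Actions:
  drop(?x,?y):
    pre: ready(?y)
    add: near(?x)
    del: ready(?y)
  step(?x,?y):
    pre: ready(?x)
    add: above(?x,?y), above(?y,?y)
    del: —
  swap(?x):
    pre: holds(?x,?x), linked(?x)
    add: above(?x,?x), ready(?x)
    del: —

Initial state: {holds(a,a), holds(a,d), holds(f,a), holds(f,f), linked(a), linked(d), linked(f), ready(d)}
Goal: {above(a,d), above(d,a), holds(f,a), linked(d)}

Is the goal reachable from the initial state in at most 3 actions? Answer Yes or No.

Yes

1. step(d,a)  →  {above(a,a), above(d,a), holds(a,a), holds(a,d), holds(f,a), holds(f,f), linked(a), linked(d), linked(f), ready(d)}
2. swap(a)  →  {above(a,a), above(d,a), holds(a,a), holds(a,d), holds(f,a), holds(f,f), linked(a), linked(d), linked(f), ready(a), ready(d)}
3. step(a,d)  →  {above(a,a), above(a,d), above(d,a), above(d,d), holds(a,a), holds(a,d), holds(f,a), holds(f,f), linked(a), linked(d), linked(f), ready(a), ready(d)}
optimal plan length = 3; 3 ≤ 3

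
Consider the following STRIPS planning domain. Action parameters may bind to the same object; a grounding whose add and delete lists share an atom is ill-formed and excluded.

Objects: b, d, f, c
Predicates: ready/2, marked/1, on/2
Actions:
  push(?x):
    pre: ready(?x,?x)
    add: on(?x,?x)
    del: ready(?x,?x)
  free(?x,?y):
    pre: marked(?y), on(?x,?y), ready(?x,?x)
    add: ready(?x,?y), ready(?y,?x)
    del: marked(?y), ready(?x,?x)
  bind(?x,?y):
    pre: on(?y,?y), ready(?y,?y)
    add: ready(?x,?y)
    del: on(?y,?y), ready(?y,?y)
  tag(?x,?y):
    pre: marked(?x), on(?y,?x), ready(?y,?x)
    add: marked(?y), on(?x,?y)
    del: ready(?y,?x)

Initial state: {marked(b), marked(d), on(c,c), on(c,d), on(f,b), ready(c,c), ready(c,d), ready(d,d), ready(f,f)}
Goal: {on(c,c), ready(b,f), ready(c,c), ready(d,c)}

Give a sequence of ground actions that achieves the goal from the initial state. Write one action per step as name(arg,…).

1. free(f,b)  →  {marked(d), on(c,c), on(c,d), on(f,b), ready(b,f), ready(c,c), ready(c,d), ready(d,d), ready(f,b)}
2. tag(d,c)  →  {marked(c), marked(d), on(c,c), on(c,d), on(d,c), on(f,b), ready(b,f), ready(c,c), ready(d,d), ready(f,b)}
3. free(d,c)  →  {marked(d), on(c,c), on(c,d), on(d,c), on(f,b), ready(b,f), ready(c,c), ready(c,d), ready(d,c), ready(f,b)}

free(f,b); tag(d,c); free(d,c)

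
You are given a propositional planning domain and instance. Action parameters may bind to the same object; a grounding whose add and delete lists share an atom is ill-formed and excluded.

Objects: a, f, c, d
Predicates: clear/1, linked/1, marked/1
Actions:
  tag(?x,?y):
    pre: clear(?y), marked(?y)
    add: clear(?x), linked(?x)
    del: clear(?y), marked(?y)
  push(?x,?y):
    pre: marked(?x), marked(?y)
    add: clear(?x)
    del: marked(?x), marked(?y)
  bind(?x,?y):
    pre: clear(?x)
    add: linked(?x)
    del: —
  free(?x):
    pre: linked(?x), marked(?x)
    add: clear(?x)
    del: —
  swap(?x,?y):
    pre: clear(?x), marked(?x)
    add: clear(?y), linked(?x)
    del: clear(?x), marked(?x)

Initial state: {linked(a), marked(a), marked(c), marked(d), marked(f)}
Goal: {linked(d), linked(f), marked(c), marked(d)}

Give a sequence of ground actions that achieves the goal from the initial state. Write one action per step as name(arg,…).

free(a); tag(f,a); tag(d,f)

1. free(a)  →  {clear(a), linked(a), marked(a), marked(c), marked(d), marked(f)}
2. tag(f,a)  →  {clear(f), linked(a), linked(f), marked(c), marked(d), marked(f)}
3. tag(d,f)  →  {clear(d), linked(a), linked(d), linked(f), marked(c), marked(d)}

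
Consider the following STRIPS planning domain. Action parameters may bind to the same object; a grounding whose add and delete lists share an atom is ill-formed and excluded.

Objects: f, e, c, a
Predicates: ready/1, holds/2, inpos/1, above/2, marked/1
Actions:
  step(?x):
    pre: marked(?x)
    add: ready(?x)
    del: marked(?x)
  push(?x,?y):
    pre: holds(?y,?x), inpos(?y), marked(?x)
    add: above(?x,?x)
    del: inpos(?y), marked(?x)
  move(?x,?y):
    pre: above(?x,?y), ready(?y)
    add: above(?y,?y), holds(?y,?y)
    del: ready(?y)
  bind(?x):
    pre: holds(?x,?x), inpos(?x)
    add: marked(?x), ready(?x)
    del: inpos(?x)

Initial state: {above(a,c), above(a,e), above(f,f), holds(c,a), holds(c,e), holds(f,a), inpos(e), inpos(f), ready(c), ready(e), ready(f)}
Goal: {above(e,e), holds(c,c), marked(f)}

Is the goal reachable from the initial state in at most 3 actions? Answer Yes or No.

No

1. move(f,f)  →  {above(a,c), above(a,e), above(f,f), holds(c,a), holds(c,e), holds(f,a), holds(f,f), inpos(e), inpos(f), ready(c), ready(e)}
2. move(a,e)  →  {above(a,c), above(a,e), above(e,e), above(f,f), holds(c,a), holds(c,e), holds(e,e), holds(f,a), holds(f,f), inpos(e), inpos(f), ready(c)}
3. move(a,c)  →  {above(a,c), above(a,e), above(c,c), above(e,e), above(f,f), holds(c,a), holds(c,c), holds(c,e), holds(e,e), holds(f,a), holds(f,f), inpos(e), inpos(f)}
4. bind(f)  →  {above(a,c), above(a,e), above(c,c), above(e,e), above(f,f), holds(c,a), holds(c,c), holds(c,e), holds(e,e), holds(f,a), holds(f,f), inpos(e), marked(f), ready(f)}
optimal plan length = 4; 4 > 3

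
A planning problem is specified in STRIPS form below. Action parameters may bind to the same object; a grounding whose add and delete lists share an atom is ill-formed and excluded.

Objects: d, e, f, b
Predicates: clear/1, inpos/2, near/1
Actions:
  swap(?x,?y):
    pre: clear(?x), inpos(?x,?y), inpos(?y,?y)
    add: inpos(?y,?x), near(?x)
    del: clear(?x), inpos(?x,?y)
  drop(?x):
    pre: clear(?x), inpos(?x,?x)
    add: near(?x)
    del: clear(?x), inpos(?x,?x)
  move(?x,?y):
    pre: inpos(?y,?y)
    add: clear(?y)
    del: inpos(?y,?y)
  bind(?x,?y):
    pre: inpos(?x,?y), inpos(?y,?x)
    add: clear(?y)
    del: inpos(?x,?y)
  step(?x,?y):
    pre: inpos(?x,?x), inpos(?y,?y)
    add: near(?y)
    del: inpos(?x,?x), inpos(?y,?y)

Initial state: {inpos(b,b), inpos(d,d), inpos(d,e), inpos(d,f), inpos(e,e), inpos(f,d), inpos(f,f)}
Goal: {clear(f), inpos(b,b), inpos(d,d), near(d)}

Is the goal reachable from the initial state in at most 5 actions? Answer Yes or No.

1. move(d,f)  →  {clear(f), inpos(b,b), inpos(d,d), inpos(d,e), inpos(d,f), inpos(e,e), inpos(f,d)}
2. bind(f,d)  →  {clear(d), clear(f), inpos(b,b), inpos(d,d), inpos(d,e), inpos(d,f), inpos(e,e)}
3. swap(d,e)  →  {clear(f), inpos(b,b), inpos(d,d), inpos(d,f), inpos(e,d), inpos(e,e), near(d)}
optimal plan length = 3; 3 ≤ 5

Yes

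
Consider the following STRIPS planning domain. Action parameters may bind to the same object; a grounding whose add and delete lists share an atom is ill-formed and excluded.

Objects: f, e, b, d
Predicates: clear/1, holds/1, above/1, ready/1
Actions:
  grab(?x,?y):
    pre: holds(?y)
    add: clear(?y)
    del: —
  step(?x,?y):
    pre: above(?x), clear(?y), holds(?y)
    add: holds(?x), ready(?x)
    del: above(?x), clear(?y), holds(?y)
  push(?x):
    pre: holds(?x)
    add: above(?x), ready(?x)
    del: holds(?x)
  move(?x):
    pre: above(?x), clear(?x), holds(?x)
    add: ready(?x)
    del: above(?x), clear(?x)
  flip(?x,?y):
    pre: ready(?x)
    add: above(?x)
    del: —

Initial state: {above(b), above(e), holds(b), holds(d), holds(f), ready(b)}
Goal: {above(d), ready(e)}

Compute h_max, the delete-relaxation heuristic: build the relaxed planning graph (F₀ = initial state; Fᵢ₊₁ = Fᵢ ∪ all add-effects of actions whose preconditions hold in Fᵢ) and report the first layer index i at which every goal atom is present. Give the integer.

F0 = init (6 atoms)
F1 = F0 ∪ {above(d), above(f), clear(b), clear(d), clear(f), ready(d), ready(f)}  (13 atoms)
F2 = F1 ∪ {holds(e), ready(e)}  (15 atoms)
goal ⊆ F2  ⇒  h_max = 2

2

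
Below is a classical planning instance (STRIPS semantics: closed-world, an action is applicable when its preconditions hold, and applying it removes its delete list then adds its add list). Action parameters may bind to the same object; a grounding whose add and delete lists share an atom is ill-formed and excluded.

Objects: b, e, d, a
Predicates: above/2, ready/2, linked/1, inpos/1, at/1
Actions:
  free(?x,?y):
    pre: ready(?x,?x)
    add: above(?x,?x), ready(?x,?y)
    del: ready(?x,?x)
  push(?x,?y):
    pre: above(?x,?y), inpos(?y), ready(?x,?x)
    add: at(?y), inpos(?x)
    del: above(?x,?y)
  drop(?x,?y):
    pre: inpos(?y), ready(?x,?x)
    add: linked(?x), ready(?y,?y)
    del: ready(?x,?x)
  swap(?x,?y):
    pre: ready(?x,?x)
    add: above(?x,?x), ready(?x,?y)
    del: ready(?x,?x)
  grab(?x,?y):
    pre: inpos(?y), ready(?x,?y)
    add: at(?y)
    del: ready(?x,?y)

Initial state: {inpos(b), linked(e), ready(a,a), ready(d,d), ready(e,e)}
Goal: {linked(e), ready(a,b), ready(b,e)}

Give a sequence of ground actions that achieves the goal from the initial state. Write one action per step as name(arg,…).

free(a,b); drop(e,b); free(b,e)

1. free(a,b)  →  {above(a,a), inpos(b), linked(e), ready(a,b), ready(d,d), ready(e,e)}
2. drop(e,b)  →  {above(a,a), inpos(b), linked(e), ready(a,b), ready(b,b), ready(d,d)}
3. free(b,e)  →  {above(a,a), above(b,b), inpos(b), linked(e), ready(a,b), ready(b,e), ready(d,d)}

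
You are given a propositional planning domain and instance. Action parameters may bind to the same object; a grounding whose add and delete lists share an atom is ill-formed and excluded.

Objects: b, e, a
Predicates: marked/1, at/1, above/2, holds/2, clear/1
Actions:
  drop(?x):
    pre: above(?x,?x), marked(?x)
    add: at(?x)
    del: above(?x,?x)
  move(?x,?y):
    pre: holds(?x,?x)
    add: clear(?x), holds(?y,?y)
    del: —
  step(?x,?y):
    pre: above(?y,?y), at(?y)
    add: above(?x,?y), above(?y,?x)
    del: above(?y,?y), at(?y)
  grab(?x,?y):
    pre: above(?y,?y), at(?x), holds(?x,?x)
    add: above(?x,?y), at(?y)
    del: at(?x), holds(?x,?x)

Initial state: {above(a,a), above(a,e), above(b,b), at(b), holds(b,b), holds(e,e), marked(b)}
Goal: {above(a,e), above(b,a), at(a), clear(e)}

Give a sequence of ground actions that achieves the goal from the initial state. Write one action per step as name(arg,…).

move(e,b); grab(b,a)

1. move(e,b)  →  {above(a,a), above(a,e), above(b,b), at(b), clear(e), holds(b,b), holds(e,e), marked(b)}
2. grab(b,a)  →  {above(a,a), above(a,e), above(b,a), above(b,b), at(a), clear(e), holds(e,e), marked(b)}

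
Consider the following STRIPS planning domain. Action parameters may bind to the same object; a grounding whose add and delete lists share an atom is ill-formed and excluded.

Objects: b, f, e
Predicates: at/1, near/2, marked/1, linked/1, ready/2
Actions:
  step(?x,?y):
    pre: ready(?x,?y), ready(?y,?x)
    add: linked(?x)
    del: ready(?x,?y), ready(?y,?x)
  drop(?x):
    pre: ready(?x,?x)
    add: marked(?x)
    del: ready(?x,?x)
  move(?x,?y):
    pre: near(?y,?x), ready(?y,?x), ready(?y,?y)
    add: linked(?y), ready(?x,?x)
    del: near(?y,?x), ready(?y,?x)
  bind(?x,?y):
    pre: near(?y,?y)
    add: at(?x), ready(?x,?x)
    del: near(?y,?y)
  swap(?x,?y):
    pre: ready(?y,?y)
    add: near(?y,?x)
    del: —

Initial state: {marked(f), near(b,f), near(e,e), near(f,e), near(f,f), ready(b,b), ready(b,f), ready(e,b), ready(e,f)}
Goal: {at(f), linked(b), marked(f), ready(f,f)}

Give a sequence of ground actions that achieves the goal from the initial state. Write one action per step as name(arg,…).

1. step(b,b)  →  {linked(b), marked(f), near(b,f), near(e,e), near(f,e), near(f,f), ready(b,f), ready(e,b), ready(e,f)}
2. bind(f,f)  →  {at(f), linked(b), marked(f), near(b,f), near(e,e), near(f,e), ready(b,f), ready(e,b), ready(e,f), ready(f,f)}

step(b,b); bind(f,f)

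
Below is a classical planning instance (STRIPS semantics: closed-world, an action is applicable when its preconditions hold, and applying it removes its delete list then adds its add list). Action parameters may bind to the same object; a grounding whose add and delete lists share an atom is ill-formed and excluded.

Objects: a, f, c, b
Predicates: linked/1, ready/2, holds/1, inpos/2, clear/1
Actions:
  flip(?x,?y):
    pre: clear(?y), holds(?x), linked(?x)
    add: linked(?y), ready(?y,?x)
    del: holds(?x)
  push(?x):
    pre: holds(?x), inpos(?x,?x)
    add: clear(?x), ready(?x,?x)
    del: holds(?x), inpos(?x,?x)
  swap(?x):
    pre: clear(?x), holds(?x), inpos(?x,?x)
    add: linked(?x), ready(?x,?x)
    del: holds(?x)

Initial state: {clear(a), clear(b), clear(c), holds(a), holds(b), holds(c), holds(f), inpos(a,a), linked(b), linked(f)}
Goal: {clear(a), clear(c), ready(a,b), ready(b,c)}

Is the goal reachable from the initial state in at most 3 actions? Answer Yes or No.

Yes

1. flip(f,c)  →  {clear(a), clear(b), clear(c), holds(a), holds(b), holds(c), inpos(a,a), linked(b), linked(c), linked(f), ready(c,f)}
2. flip(c,b)  →  {clear(a), clear(b), clear(c), holds(a), holds(b), inpos(a,a), linked(b), linked(c), linked(f), ready(b,c), ready(c,f)}
3. flip(b,a)  →  {clear(a), clear(b), clear(c), holds(a), inpos(a,a), linked(a), linked(b), linked(c), linked(f), ready(a,b), ready(b,c), ready(c,f)}
optimal plan length = 3; 3 ≤ 3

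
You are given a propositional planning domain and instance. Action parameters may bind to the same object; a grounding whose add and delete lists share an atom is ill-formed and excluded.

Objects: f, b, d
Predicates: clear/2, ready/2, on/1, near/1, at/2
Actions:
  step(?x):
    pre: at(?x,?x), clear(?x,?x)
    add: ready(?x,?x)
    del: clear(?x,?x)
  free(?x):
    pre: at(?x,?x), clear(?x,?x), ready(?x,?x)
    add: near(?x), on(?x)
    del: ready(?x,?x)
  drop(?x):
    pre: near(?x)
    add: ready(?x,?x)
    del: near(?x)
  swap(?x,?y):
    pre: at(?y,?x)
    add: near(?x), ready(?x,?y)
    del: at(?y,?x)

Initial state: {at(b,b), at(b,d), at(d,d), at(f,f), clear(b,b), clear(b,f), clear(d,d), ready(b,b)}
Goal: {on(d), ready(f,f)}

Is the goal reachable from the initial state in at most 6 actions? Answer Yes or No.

1. swap(f,f)  →  {at(b,b), at(b,d), at(d,d), clear(b,b), clear(b,f), clear(d,d), near(f), ready(b,b), ready(f,f)}
2. swap(d,b)  →  {at(b,b), at(d,d), clear(b,b), clear(b,f), clear(d,d), near(d), near(f), ready(b,b), ready(d,b), ready(f,f)}
3. drop(d)  →  {at(b,b), at(d,d), clear(b,b), clear(b,f), clear(d,d), near(f), ready(b,b), ready(d,b), ready(d,d), ready(f,f)}
4. free(d)  →  {at(b,b), at(d,d), clear(b,b), clear(b,f), clear(d,d), near(d), near(f), on(d), ready(b,b), ready(d,b), ready(f,f)}
optimal plan length = 4; 4 ≤ 6

Yes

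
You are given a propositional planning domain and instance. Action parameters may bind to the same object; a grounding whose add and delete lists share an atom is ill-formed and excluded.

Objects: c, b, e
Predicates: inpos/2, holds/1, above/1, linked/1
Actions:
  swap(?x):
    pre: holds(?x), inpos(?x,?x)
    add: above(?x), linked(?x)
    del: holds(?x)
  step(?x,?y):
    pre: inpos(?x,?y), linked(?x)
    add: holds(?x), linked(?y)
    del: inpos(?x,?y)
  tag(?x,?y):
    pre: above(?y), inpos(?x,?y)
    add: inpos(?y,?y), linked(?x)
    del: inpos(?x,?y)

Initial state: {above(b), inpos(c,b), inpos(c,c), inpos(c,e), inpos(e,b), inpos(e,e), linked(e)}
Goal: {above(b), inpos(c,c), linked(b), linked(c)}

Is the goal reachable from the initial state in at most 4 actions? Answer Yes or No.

1. step(e,b)  →  {above(b), holds(e), inpos(c,b), inpos(c,c), inpos(c,e), inpos(e,e), linked(b), linked(e)}
2. tag(c,b)  →  {above(b), holds(e), inpos(b,b), inpos(c,c), inpos(c,e), inpos(e,e), linked(b), linked(c), linked(e)}
optimal plan length = 2; 2 ≤ 4

Yes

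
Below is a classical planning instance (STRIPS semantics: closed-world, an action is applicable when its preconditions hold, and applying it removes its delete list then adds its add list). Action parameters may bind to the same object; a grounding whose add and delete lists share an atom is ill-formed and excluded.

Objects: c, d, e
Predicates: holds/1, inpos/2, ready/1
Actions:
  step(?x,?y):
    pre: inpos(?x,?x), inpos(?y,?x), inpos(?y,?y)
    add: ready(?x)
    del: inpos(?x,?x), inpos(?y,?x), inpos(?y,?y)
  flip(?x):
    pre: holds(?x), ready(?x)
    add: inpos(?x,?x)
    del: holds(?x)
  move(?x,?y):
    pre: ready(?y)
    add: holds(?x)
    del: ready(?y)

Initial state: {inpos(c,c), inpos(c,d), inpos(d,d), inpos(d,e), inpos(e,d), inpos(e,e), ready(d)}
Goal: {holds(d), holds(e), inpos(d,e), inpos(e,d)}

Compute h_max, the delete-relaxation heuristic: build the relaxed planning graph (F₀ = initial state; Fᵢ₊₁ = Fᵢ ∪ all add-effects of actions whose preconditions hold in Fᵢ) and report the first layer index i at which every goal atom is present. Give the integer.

F0 = init (7 atoms)
F1 = F0 ∪ {holds(c), holds(d), holds(e), ready(c), ready(e)}  (12 atoms)
goal ⊆ F1  ⇒  h_max = 1

1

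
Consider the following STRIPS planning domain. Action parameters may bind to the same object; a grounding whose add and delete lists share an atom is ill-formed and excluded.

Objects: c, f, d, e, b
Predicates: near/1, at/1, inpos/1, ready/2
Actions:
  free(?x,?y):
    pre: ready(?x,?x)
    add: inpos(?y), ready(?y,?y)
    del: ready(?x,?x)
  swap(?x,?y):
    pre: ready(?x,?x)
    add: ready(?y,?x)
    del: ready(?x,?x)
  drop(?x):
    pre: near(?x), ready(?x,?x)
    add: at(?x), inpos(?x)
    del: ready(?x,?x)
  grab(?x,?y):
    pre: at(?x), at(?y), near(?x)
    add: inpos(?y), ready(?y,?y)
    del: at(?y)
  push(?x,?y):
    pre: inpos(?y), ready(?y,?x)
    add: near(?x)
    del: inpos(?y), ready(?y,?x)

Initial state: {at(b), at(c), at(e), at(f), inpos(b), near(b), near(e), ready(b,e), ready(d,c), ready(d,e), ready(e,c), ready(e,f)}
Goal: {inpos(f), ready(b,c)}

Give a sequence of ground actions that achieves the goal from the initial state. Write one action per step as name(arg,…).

1. grab(e,c)  →  {at(b), at(e), at(f), inpos(b), inpos(c), near(b), near(e), ready(b,e), ready(c,c), ready(d,c), ready(d,e), ready(e,c), ready(e,f)}
2. swap(c,b)  →  {at(b), at(e), at(f), inpos(b), inpos(c), near(b), near(e), ready(b,c), ready(b,e), ready(d,c), ready(d,e), ready(e,c), ready(e,f)}
3. grab(e,f)  →  {at(b), at(e), inpos(b), inpos(c), inpos(f), near(b), near(e), ready(b,c), ready(b,e), ready(d,c), ready(d,e), ready(e,c), ready(e,f), ready(f,f)}

grab(e,c); swap(c,b); grab(e,f)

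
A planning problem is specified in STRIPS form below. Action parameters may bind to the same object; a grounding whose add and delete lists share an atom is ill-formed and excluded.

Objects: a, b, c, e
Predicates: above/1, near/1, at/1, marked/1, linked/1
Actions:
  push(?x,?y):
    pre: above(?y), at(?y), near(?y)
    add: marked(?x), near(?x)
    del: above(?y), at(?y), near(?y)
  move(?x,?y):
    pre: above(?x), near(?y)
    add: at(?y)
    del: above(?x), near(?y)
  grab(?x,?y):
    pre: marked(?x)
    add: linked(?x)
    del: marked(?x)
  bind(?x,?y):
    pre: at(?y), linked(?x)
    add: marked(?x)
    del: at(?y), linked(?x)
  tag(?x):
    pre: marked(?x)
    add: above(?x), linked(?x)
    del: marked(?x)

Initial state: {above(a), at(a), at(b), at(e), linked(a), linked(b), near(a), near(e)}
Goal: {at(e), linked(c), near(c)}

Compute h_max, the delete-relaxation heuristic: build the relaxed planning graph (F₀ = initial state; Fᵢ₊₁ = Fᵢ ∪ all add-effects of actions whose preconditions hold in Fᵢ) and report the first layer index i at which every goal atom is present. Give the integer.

F0 = init (8 atoms)
F1 = F0 ∪ {marked(a), marked(b), marked(c), marked(e), near(b), near(c)}  (14 atoms)
F2 = F1 ∪ {above(b), above(c), above(e), at(c), linked(c), linked(e)}  (20 atoms)
goal ⊆ F2  ⇒  h_max = 2

2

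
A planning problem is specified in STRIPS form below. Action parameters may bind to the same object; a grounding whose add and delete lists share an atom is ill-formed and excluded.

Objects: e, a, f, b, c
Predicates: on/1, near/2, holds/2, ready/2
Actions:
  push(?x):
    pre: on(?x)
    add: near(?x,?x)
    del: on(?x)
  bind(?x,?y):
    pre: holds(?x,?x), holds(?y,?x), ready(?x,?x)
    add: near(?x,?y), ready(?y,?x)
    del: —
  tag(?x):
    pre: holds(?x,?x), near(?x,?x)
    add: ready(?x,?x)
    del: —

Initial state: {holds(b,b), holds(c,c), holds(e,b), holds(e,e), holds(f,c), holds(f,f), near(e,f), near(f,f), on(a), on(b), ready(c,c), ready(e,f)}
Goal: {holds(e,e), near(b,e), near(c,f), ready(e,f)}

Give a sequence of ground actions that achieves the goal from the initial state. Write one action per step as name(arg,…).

push(b); bind(c,f); tag(b); bind(b,e)

1. push(b)  →  {holds(b,b), holds(c,c), holds(e,b), holds(e,e), holds(f,c), holds(f,f), near(b,b), near(e,f), near(f,f), on(a), ready(c,c), ready(e,f)}
2. bind(c,f)  →  {holds(b,b), holds(c,c), holds(e,b), holds(e,e), holds(f,c), holds(f,f), near(b,b), near(c,f), near(e,f), near(f,f), on(a), ready(c,c), ready(e,f), ready(f,c)}
3. tag(b)  →  {holds(b,b), holds(c,c), holds(e,b), holds(e,e), holds(f,c), holds(f,f), near(b,b), near(c,f), near(e,f), near(f,f), on(a), ready(b,b), ready(c,c), ready(e,f), ready(f,c)}
4. bind(b,e)  →  {holds(b,b), holds(c,c), holds(e,b), holds(e,e), holds(f,c), holds(f,f), near(b,b), near(b,e), near(c,f), near(e,f), near(f,f), on(a), ready(b,b), ready(c,c), ready(e,b), ready(e,f), ready(f,c)}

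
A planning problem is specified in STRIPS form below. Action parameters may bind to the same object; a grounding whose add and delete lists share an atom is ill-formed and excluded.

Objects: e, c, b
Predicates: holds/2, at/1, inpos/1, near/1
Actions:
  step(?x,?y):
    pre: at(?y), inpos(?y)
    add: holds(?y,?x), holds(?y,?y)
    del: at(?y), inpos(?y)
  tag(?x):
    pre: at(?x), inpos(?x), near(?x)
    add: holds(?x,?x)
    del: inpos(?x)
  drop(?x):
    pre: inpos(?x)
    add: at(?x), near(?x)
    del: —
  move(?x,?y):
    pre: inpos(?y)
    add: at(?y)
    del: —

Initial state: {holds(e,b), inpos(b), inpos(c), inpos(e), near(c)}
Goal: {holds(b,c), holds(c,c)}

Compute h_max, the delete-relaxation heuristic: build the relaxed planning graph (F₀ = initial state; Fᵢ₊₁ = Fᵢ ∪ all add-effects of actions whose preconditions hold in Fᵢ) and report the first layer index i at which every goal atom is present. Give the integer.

F0 = init (5 atoms)
F1 = F0 ∪ {at(b), at(c), at(e), near(b), near(e)}  (10 atoms)
F2 = F1 ∪ {holds(b,b), holds(b,c), holds(b,e), holds(c,b), holds(c,c), holds(c,e), holds(e,c), holds(e,e)}  (18 atoms)
goal ⊆ F2  ⇒  h_max = 2

2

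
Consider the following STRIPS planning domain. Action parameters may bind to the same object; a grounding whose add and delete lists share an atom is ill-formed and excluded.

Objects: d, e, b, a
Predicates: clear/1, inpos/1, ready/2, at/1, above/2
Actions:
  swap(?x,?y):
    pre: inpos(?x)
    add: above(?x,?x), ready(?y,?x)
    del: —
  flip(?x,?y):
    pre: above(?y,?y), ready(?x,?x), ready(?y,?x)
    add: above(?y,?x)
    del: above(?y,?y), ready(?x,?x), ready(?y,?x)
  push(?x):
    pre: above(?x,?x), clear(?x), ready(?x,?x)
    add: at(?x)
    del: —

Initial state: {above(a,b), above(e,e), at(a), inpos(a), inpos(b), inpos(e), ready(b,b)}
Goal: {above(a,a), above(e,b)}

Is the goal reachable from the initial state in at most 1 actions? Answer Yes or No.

No

1. swap(b,e)  →  {above(a,b), above(b,b), above(e,e), at(a), inpos(a), inpos(b), inpos(e), ready(b,b), ready(e,b)}
2. swap(a,d)  →  {above(a,a), above(a,b), above(b,b), above(e,e), at(a), inpos(a), inpos(b), inpos(e), ready(b,b), ready(d,a), ready(e,b)}
3. flip(b,e)  →  {above(a,a), above(a,b), above(b,b), above(e,b), at(a), inpos(a), inpos(b), inpos(e), ready(d,a)}
optimal plan length = 3; 3 > 1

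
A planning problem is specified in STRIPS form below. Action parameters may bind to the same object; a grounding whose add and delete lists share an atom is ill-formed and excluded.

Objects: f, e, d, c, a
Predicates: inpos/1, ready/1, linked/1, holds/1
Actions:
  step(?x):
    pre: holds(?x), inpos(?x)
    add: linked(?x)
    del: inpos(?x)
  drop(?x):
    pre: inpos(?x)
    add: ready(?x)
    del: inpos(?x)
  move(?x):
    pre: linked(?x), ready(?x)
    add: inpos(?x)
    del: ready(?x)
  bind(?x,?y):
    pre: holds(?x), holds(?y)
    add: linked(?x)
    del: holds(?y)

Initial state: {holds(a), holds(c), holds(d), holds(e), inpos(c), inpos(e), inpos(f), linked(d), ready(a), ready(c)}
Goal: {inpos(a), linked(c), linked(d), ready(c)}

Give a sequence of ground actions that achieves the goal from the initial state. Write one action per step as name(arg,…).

1. step(c)  →  {holds(a), holds(c), holds(d), holds(e), inpos(e), inpos(f), linked(c), linked(d), ready(a), ready(c)}
2. bind(a,e)  →  {holds(a), holds(c), holds(d), inpos(e), inpos(f), linked(a), linked(c), linked(d), ready(a), ready(c)}
3. move(a)  →  {holds(a), holds(c), holds(d), inpos(a), inpos(e), inpos(f), linked(a), linked(c), linked(d), ready(c)}

step(c); bind(a,e); move(a)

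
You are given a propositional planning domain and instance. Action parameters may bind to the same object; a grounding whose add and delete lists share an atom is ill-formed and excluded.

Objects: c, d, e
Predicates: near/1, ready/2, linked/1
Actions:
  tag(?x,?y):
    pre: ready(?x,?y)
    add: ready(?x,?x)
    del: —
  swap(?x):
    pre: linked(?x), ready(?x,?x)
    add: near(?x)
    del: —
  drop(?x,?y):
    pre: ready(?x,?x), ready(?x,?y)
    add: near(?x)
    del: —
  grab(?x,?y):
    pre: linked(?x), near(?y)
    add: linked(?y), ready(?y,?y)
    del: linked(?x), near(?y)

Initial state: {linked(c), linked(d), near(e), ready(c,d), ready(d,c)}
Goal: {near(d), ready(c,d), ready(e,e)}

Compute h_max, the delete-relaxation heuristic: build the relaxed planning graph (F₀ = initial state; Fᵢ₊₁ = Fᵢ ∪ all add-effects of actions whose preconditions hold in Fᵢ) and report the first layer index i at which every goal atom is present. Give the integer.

2

F0 = init (5 atoms)
F1 = F0 ∪ {linked(e), ready(c,c), ready(d,d), ready(e,e)}  (9 atoms)
F2 = F1 ∪ {near(c), near(d)}  (11 atoms)
goal ⊆ F2  ⇒  h_max = 2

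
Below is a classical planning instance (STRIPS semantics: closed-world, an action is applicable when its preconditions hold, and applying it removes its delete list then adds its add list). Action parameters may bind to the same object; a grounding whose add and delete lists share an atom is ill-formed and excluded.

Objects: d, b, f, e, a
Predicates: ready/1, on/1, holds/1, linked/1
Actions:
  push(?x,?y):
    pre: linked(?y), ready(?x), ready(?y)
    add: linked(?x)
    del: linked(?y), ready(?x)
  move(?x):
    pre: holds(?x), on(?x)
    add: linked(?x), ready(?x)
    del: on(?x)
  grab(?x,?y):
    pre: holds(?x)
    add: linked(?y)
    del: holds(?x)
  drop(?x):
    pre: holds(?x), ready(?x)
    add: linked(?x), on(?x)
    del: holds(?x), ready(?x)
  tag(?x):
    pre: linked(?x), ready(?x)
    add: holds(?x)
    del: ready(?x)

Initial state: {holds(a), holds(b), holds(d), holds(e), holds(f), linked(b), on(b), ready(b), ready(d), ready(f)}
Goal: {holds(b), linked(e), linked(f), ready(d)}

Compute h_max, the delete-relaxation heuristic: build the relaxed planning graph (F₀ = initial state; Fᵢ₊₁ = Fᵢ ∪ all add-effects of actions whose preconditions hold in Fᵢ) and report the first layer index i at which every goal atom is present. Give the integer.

1

F0 = init (10 atoms)
F1 = F0 ∪ {linked(a), linked(d), linked(e), linked(f), on(d), on(f)}  (16 atoms)
goal ⊆ F1  ⇒  h_max = 1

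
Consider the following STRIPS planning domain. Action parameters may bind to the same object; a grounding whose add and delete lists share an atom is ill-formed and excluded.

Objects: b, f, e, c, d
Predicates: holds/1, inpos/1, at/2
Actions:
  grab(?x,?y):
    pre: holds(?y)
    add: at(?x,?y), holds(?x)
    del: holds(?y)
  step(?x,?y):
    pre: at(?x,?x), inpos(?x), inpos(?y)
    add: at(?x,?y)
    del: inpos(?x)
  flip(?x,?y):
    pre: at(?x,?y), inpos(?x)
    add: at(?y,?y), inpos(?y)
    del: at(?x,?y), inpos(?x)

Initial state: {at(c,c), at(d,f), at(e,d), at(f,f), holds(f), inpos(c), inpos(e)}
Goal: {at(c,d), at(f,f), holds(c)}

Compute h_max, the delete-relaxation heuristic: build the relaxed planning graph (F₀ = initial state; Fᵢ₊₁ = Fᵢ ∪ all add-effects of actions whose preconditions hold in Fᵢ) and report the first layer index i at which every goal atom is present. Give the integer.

F0 = init (7 atoms)
F1 = F0 ∪ {at(b,f), at(c,e), at(c,f), at(d,d), at(e,f), holds(b), holds(c), holds(d), holds(e), inpos(d)}  (17 atoms)
F2 = F1 ∪ {at(b,c), at(b,d), at(b,e), at(c,b), at(c,d), at(d,b), at(d,c), at(d,e), at(e,b), at(e,c), at(e,e), at(f,b), at(f,c), at(f,d), at(f,e), inpos(f)}  (33 atoms)
goal ⊆ F2  ⇒  h_max = 2

2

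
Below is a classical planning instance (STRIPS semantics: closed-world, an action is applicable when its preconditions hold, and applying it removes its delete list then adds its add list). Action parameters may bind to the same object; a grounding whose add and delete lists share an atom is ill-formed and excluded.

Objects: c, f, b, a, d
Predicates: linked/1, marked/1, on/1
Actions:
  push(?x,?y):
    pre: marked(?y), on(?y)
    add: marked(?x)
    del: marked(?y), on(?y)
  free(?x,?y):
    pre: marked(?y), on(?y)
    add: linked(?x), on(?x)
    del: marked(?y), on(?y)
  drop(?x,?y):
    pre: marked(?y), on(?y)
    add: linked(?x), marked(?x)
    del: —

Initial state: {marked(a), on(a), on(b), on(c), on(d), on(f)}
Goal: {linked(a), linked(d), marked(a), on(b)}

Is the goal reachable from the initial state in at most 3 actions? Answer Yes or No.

1. drop(a,a)  →  {linked(a), marked(a), on(a), on(b), on(c), on(d), on(f)}
2. drop(d,a)  →  {linked(a), linked(d), marked(a), marked(d), on(a), on(b), on(c), on(d), on(f)}
optimal plan length = 2; 2 ≤ 3

Yes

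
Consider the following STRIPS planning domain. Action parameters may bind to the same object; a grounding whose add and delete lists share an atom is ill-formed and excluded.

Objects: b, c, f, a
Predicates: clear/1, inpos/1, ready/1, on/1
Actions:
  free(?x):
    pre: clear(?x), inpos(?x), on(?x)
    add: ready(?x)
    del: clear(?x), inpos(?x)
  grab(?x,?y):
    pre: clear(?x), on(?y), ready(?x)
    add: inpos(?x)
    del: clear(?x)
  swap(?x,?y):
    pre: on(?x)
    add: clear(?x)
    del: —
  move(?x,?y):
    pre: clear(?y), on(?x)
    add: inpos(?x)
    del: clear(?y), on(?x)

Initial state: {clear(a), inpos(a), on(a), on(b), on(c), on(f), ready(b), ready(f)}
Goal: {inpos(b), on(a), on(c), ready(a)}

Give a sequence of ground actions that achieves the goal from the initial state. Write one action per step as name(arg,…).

1. free(a)  →  {on(a), on(b), on(c), on(f), ready(a), ready(b), ready(f)}
2. swap(b,b)  →  {clear(b), on(a), on(b), on(c), on(f), ready(a), ready(b), ready(f)}
3. grab(b,b)  →  {inpos(b), on(a), on(b), on(c), on(f), ready(a), ready(b), ready(f)}

free(a); swap(b,b); grab(b,b)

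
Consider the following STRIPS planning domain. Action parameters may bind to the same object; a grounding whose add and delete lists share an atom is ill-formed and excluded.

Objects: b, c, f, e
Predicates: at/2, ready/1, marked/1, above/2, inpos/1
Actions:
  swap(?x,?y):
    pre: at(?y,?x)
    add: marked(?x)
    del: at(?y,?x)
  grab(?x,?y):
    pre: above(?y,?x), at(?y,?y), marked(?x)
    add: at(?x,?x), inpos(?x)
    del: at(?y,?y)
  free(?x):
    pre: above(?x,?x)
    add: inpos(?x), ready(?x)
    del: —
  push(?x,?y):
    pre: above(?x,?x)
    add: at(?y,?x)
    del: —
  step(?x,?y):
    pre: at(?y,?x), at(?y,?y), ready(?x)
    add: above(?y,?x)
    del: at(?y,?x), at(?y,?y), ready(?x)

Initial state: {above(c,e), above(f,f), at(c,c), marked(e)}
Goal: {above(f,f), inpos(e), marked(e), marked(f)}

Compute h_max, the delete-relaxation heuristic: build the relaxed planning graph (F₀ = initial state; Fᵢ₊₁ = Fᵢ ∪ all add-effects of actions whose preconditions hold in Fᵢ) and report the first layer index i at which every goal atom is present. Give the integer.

F0 = init (4 atoms)
F1 = F0 ∪ {at(b,f), at(c,f), at(e,e), at(e,f), at(f,f), inpos(e), inpos(f), marked(c), ready(f)}  (13 atoms)
F2 = F1 ∪ {above(c,f), above(e,f), marked(f)}  (16 atoms)
goal ⊆ F2  ⇒  h_max = 2

2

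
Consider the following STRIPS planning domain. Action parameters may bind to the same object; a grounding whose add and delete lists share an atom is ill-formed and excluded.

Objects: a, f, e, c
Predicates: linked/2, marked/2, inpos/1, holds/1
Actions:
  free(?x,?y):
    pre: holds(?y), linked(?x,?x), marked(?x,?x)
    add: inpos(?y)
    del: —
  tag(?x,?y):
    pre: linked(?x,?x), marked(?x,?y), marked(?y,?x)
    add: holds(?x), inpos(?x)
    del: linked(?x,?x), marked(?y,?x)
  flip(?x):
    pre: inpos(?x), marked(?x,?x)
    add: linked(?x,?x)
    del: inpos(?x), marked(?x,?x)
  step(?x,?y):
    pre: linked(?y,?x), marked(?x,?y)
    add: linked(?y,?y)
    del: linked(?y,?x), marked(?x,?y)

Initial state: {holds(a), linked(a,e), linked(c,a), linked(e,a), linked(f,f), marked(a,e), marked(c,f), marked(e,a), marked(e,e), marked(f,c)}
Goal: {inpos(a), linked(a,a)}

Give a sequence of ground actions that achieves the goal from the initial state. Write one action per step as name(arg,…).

1. step(a,e)  →  {holds(a), linked(a,e), linked(c,a), linked(e,e), linked(f,f), marked(c,f), marked(e,a), marked(e,e), marked(f,c)}
2. free(e,a)  →  {holds(a), inpos(a), linked(a,e), linked(c,a), linked(e,e), linked(f,f), marked(c,f), marked(e,a), marked(e,e), marked(f,c)}
3. step(e,a)  →  {holds(a), inpos(a), linked(a,a), linked(c,a), linked(e,e), linked(f,f), marked(c,f), marked(e,e), marked(f,c)}

step(a,e); free(e,a); step(e,a)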